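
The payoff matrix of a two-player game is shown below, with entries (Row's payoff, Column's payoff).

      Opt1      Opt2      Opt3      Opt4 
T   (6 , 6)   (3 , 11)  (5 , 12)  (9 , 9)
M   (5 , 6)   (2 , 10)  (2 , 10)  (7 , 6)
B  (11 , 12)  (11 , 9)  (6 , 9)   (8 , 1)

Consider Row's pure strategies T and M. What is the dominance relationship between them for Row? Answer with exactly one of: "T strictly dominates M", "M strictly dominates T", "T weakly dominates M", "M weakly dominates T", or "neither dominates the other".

T strictly dominates M

Compare T to M across every action of Column: Opt1: 6>5, Opt2: 3>2, Opt3: 5>2, Opt4: 9>7.
Every comparison favours T, so T strictly dominates M.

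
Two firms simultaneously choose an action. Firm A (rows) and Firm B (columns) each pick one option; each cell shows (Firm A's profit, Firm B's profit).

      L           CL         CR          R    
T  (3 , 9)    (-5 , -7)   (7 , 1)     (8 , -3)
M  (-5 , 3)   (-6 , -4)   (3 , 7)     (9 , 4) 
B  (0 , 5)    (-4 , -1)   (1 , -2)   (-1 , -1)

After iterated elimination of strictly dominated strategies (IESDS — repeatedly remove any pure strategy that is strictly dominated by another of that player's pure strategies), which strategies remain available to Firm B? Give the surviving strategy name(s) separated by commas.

L

For Firm B, L strictly dominates CL on the remaining rows (T: 9>-7, M: 3>-4, B: 5>-1); eliminate CL.
Row B is eliminated: T beats it against every remaining column (L: 3>0, CR: 7>1, R: 8>-1).
Firm B's strategy R is strictly dominated by CR (T: 1>-3, M: 7>4) and is removed.
Row M is eliminated: T beats it against every remaining column (L: 3>-5, CR: 7>3).
For Firm B, L strictly dominates CR on the remaining rows (T: 9>1); eliminate CR.
Among the remaining strategies, none is strictly dominated by another pure strategy of the same player, so the elimination stops.
Surviving strategies — Firm A: {T}; Firm B: {L}.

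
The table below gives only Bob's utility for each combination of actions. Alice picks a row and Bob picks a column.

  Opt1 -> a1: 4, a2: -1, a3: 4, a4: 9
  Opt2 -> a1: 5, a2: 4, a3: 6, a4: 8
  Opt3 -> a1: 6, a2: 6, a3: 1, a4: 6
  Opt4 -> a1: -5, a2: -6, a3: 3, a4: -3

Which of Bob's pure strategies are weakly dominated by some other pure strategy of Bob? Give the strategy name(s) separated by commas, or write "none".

a1: dominated, since a4 does at least as well everywhere (Opt1: 9>4, Opt2: 8>5, Opt3: 6=6, Opt4: -3>-5).
a2 is weakly dominated by a1 (Opt1: 4>-1, Opt2: 5>4, Opt3: 6=6, Opt4: -5>-6).
a3: no other strategy beats it everywhere (a1 at Opt2 (6>5); a2 at Opt1 (4>-1); a4 at Opt4 (3>-3)).
a4: no other strategy beats it everywhere (a1 at Opt1 (9>4); a2 at Opt1 (9>-1); a3 at Opt1 (9>4)).

a1, a2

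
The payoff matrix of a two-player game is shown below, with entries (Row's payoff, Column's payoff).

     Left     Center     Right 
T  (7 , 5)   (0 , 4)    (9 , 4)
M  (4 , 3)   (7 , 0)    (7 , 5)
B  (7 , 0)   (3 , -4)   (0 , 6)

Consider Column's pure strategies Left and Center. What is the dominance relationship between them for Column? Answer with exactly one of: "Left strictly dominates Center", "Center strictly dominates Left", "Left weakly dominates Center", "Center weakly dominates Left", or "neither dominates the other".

Left strictly dominates Center

Left's payoffs vs Center's, by Row's action — T: 5>4, M: 3>0, B: 0>-4.
Left gives a strictly higher payoff against each choice by Row, so Left strictly dominates Center.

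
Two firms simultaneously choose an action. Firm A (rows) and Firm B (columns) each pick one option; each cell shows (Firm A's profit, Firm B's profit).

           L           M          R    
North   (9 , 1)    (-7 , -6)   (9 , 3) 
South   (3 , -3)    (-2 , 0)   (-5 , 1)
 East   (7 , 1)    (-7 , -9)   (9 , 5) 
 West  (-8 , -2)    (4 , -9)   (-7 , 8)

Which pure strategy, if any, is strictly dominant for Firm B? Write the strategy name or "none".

R

R vs L: North: 3>1, South: 1>-3, East: 5>1, West: 8>-2.
R vs M: North: 3>-6, South: 1>0, East: 5>-9, West: 8>-9.
R strictly beats every other strategy against every opponent action, so it is strictly dominant.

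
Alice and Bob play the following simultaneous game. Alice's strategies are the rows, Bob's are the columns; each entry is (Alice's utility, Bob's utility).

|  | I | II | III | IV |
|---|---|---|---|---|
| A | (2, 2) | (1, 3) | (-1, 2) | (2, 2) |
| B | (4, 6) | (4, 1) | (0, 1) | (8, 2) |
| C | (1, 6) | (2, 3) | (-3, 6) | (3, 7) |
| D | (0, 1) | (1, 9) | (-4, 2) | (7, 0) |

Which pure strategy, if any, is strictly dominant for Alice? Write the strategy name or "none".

B

B vs A: I: 4>2, II: 4>1, III: 0>-1, IV: 8>2.
B vs C: I: 4>1, II: 4>2, III: 0>-3, IV: 8>3.
B vs D: I: 4>0, II: 4>1, III: 0>-4, IV: 8>7.
B strictly beats every other strategy against every opponent action, so it is strictly dominant.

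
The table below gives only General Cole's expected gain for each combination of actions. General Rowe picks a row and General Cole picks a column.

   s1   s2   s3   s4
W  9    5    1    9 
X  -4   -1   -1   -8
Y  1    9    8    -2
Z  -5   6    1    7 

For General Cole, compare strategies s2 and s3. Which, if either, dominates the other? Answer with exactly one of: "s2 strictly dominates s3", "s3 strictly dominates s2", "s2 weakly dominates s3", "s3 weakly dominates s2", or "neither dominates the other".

s2 weakly dominates s3

s2's payoffs vs s3's, by General Rowe's action — W: 5>1, X: -1=-1, Y: 9>8, Z: 6>1.
s2 is at least as good everywhere and strictly better somewhere (tied only at X), so s2 weakly but not strictly dominates s3.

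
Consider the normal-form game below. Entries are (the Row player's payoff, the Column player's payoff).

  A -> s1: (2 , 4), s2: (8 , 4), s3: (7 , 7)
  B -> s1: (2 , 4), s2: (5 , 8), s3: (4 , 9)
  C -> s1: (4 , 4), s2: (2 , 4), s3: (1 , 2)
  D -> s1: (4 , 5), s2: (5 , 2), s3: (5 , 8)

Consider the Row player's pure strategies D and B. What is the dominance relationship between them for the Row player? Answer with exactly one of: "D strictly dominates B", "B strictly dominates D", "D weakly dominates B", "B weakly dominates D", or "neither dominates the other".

D's payoffs vs B's, by the Column player's action — s1: 4>2, s2: 5=5, s3: 5>4.
D is at least as good everywhere and strictly better somewhere (tied only at s2), so D weakly but not strictly dominates B.

D weakly dominates B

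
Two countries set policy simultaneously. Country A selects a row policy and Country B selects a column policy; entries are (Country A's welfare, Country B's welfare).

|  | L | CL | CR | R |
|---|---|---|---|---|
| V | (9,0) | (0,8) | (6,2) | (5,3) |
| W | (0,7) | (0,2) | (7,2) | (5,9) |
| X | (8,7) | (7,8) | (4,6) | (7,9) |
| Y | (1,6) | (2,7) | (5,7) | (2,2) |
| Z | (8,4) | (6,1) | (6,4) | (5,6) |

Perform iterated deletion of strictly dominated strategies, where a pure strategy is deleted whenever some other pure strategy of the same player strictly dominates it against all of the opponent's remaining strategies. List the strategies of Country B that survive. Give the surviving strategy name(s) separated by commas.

R

Country A's strategy Y is strictly dominated by Z (L: 8>1, CL: 6>2, CR: 6>5, R: 5>2) and is removed.
Country B's strategy L is strictly dominated by R (V: 3>0, W: 9>7, X: 9>7, Z: 6>4) and is removed.
Country B's strategy CR is strictly dominated by R (V: 3>2, W: 9>2, X: 9>6, Z: 6>4) and is removed.
For Country A, X strictly dominates V on the remaining columns (CL: 7>0, R: 7>5); eliminate V.
For Country A, X strictly dominates W on the remaining columns (CL: 7>0, R: 7>5); eliminate W.
Row Z is eliminated: X beats it against every remaining column (CL: 7>6, R: 7>5).
For Country B, R strictly dominates CL on the remaining rows (X: 9>8); eliminate CL.
Among the remaining strategies, none is strictly dominated by another pure strategy of the same player, so the elimination stops.
Surviving strategies — Country A: {X}; Country B: {R}.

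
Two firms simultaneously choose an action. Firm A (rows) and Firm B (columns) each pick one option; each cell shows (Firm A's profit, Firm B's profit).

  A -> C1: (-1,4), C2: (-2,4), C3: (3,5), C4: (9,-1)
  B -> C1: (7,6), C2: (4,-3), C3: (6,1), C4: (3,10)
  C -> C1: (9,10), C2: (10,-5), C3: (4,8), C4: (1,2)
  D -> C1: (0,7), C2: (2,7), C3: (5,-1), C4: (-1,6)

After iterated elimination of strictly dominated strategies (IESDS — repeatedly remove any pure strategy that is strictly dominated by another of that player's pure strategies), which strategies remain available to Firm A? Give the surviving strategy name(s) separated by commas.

For Firm A, B strictly dominates D on the remaining columns (C1: 7>0, C2: 4>2, C3: 6>5, C4: 3>-1); eliminate D.
Firm B's strategy C2 is strictly dominated by C3 (A: 5>4, B: 1>-3, C: 8>-5) and is removed.
Among the remaining strategies, none is strictly dominated by another pure strategy of the same player, so the elimination stops.
Surviving strategies — Firm A: {A, B, C}; Firm B: {C1, C3, C4}.

A, B, C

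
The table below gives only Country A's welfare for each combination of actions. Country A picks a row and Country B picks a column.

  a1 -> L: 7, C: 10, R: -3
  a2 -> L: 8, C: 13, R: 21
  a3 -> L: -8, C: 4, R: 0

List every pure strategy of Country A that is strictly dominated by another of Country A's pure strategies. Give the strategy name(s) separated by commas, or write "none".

a2 strictly dominates a1 — L: 8>7, C: 13>10, R: 21>-3.
a2: no other strategy beats it everywhere (a1 at L (8>7); a3 at L (8>-8)).
a2 strictly dominates a3 — L: 8>-8, C: 13>4, R: 21>0.

a1, a3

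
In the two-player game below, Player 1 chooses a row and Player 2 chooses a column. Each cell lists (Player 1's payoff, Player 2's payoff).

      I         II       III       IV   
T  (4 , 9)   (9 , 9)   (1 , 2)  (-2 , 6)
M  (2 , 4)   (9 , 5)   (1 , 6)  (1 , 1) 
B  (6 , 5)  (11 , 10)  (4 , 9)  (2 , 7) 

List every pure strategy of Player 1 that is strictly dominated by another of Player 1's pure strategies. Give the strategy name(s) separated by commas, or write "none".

T, M

T is strictly dominated by B (I: 6>4, II: 11>9, III: 4>1, IV: 2>-2).
M: dominated, since B does at least as well everywhere (I: 6>2, II: 11>9, III: 4>1, IV: 2>1).
B: no other strategy beats it everywhere (T at I (6>4); M at I (6>2)).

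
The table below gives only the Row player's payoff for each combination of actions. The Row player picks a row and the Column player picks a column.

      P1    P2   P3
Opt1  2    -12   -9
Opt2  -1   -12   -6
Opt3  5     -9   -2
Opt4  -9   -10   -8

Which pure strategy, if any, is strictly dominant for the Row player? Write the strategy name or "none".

Opt3

Opt3 vs Opt1: P1: 5>2, P2: -9>-12, P3: -2>-9.
Opt3 vs Opt2: P1: 5>-1, P2: -9>-12, P3: -2>-6.
Opt3 vs Opt4: P1: 5>-9, P2: -9>-10, P3: -2>-8.
Opt3 strictly beats every other strategy against every opponent action, so it is strictly dominant.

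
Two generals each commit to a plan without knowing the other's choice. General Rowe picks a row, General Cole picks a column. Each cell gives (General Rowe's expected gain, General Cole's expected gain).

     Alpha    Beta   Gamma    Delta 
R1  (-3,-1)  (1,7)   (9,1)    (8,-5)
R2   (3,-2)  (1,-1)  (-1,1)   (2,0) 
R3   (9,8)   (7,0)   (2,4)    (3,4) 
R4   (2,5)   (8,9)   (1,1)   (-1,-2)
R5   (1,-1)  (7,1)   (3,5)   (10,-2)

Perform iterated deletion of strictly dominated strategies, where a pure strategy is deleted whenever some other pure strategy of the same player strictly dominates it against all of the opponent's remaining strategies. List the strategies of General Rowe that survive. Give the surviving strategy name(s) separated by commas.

R1, R3, R4, R5

General Rowe's strategy R2 is strictly dominated by R3 (Alpha: 9>3, Beta: 7>1, Gamma: 2>-1, Delta: 3>2) and is removed.
General Cole's strategy Delta is strictly dominated by Alpha (R1: -1>-5, R3: 8>4, R4: 5>-2, R5: -1>-2) and is removed.
Among the remaining strategies, none is strictly dominated by another pure strategy of the same player, so the elimination stops.
Surviving strategies — General Rowe: {R1, R3, R4, R5}; General Cole: {Alpha, Beta, Gamma}.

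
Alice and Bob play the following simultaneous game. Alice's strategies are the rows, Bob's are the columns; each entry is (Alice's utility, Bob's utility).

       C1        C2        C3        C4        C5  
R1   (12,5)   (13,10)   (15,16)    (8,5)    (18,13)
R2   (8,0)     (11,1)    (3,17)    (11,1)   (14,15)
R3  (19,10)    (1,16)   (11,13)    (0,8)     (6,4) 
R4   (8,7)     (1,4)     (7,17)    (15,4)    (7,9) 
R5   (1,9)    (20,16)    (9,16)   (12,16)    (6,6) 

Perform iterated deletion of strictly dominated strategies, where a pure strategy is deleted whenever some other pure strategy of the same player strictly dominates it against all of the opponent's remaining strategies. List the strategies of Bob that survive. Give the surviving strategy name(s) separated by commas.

C2, C3, C4

For Bob, C3 strictly dominates C1 on the remaining rows (R1: 16>5, R2: 17>0, R3: 13>10, R4: 17>7, R5: 16>9); eliminate C1.
Alice's strategy R3 is strictly dominated by R1 (C2: 13>1, C3: 15>11, C4: 8>0, C5: 18>6) and is removed.
Bob's strategy C5 is strictly dominated by C3 (R1: 16>13, R2: 17>15, R4: 17>9, R5: 16>6) and is removed.
Alice's strategy R2 is strictly dominated by R5 (C2: 20>11, C3: 9>3, C4: 12>11) and is removed.
Among the remaining strategies, none is strictly dominated by another pure strategy of the same player, so the elimination stops.
Surviving strategies — Alice: {R1, R4, R5}; Bob: {C2, C3, C4}.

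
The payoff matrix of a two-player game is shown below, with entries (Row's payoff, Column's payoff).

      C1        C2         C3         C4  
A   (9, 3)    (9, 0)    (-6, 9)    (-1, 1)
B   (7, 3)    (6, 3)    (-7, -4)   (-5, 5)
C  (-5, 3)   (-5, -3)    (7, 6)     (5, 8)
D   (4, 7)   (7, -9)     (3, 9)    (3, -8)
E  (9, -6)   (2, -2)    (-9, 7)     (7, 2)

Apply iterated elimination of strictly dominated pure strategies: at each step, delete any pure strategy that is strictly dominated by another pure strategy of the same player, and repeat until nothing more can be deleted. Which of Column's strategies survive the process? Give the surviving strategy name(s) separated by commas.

C3, C4

Row B is eliminated: A beats it against every remaining column (C1: 9>7, C2: 9>6, C3: -6>-7, C4: -1>-5).
Column C1 is eliminated: C3 beats it against every remaining row (A: 9>3, C: 6>3, D: 9>7, E: 7>-6).
Column C2 is eliminated: C3 beats it against every remaining row (A: 9>0, C: 6>-3, D: 9>-9, E: 7>-2).
Row's strategy A is strictly dominated by C (C3: 7>-6, C4: 5>-1) and is removed.
Row's strategy D is strictly dominated by C (C3: 7>3, C4: 5>3) and is removed.
Among the remaining strategies, none is strictly dominated by another pure strategy of the same player, so the elimination stops.
Surviving strategies — Row: {C, E}; Column: {C3, C4}.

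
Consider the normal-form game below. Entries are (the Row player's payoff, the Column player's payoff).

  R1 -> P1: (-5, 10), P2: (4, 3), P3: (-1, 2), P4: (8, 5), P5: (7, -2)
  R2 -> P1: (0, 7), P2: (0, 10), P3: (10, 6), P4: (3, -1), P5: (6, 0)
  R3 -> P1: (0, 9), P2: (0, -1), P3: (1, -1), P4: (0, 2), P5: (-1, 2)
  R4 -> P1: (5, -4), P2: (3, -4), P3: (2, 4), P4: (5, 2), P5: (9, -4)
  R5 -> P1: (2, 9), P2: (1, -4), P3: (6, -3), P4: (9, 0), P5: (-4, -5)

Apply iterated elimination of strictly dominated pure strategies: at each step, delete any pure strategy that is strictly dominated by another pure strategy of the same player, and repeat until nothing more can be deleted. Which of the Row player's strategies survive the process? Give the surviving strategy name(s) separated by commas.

R1, R2, R4, R5

For the Row player, R4 strictly dominates R3 on the remaining columns (P1: 5>0, P2: 3>0, P3: 2>1, P4: 5>0, P5: 9>-1); eliminate R3.
For the Column player, P3 strictly dominates P5 on the remaining rows (R1: 2>-2, R2: 6>0, R4: 4>-4, R5: -3>-5); eliminate P5.
Among the remaining strategies, none is strictly dominated by another pure strategy of the same player, so the elimination stops.
Surviving strategies — the Row player: {R1, R2, R4, R5}; the Column player: {P1, P2, P3, P4}.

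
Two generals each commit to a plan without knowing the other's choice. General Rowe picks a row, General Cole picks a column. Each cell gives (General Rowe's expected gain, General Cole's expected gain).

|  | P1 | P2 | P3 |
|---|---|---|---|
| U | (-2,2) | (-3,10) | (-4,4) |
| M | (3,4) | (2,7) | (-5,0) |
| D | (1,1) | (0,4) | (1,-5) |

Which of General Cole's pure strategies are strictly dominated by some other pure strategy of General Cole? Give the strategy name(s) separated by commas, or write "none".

P1: dominated, since P2 does at least as well everywhere (U: 10>2, M: 7>4, D: 4>1).
P2 is not dominated — it holds its own against P1 at U (10>2); P3 at U (10>4).
P3 is strictly dominated by P2 (U: 10>4, M: 7>0, D: 4>-5).

P1, P3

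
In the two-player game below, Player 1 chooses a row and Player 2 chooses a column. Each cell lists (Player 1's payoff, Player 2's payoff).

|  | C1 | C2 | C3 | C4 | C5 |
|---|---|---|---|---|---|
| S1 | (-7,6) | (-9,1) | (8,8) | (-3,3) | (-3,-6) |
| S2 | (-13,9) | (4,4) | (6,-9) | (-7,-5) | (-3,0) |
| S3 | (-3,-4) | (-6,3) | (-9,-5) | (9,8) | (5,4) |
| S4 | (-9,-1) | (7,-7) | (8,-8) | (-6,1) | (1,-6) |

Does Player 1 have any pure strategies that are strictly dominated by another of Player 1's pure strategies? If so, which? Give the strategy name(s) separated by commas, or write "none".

Nothing dominates S1: S2 at C1 (-7>-13); S3 at C3 (8>-9); S4 at C1 (-7>-9).
S2 is strictly dominated by S4 (C1: -9>-13, C2: 7>4, C3: 8>6, C4: -6>-7, C5: 1>-3).
S3 is not dominated — it holds its own against S1 at C1 (-3>-7); S2 at C1 (-3>-13); S4 at C1 (-3>-9).
S4: no other strategy beats it everywhere (S1 at C2 (7>-9); S2 at C1 (-9>-13); S3 at C2 (7>-6)).

S2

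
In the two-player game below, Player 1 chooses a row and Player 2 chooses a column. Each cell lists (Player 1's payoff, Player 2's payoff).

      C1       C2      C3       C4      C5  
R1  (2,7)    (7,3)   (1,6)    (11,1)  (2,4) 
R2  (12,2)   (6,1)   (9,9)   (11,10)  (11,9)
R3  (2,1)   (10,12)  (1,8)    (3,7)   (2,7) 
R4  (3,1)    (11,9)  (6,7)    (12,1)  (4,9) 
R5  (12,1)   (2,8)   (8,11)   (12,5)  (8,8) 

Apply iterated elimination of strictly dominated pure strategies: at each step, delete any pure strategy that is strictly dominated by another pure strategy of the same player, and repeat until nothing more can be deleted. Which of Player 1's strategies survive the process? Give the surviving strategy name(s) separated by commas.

Row R1 is eliminated: R4 beats it against every remaining column (C1: 3>2, C2: 11>7, C3: 6>1, C4: 12>11, C5: 4>2).
Row R3 is eliminated: R4 beats it against every remaining column (C1: 3>2, C2: 11>10, C3: 6>1, C4: 12>3, C5: 4>2).
Player 2's strategy C1 is strictly dominated by C3 (R2: 9>2, R4: 7>1, R5: 11>1) and is removed.
Among the remaining strategies, none is strictly dominated by another pure strategy of the same player, so the elimination stops.
Surviving strategies — Player 1: {R2, R4, R5}; Player 2: {C2, C3, C4, C5}.

R2, R4, R5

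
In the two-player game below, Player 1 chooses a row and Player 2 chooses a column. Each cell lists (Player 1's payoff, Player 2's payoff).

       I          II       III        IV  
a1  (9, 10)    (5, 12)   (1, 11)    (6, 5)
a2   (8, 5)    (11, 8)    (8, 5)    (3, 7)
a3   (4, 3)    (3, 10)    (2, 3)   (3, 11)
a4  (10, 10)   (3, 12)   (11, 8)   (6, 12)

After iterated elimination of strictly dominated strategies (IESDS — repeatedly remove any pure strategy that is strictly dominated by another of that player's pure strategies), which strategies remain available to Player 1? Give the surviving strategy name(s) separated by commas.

a1, a2, a4

For Player 2, II strictly dominates I on the remaining rows (a1: 12>10, a2: 8>5, a3: 10>3, a4: 12>10); eliminate I.
Player 2's strategy III is strictly dominated by II (a1: 12>11, a2: 8>5, a3: 10>3, a4: 12>8) and is removed.
Row a3 is eliminated: a1 beats it against every remaining column (II: 5>3, IV: 6>3).
Among the remaining strategies, none is strictly dominated by another pure strategy of the same player, so the elimination stops.
Surviving strategies — Player 1: {a1, a2, a4}; Player 2: {II, IV}.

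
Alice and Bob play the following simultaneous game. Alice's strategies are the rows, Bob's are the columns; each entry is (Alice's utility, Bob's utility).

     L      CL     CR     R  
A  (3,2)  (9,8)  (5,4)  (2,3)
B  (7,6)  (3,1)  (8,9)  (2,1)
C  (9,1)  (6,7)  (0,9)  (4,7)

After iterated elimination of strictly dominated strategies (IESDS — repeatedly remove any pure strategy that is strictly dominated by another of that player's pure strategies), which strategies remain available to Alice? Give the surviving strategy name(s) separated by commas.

Column L is eliminated: CR beats it against every remaining row (A: 4>2, B: 9>6, C: 9>1).
Column R is eliminated: CR beats it against every remaining row (A: 4>3, B: 9>1, C: 9>7).
Row C is eliminated: A beats it against every remaining column (CL: 9>6, CR: 5>0).
Among the remaining strategies, none is strictly dominated by another pure strategy of the same player, so the elimination stops.
Surviving strategies — Alice: {A, B}; Bob: {CL, CR}.

A, B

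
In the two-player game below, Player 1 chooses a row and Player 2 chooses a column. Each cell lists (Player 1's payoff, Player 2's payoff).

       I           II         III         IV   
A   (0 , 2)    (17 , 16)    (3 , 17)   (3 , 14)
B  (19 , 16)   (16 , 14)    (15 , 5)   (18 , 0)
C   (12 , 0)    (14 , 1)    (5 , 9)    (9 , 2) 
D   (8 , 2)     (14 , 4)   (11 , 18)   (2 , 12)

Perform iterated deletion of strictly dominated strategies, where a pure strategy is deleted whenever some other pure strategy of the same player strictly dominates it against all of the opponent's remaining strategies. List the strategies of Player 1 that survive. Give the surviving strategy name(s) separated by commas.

Player 1's strategy C is strictly dominated by B (I: 19>12, II: 16>14, III: 15>5, IV: 18>9) and is removed.
Player 1's strategy D is strictly dominated by B (I: 19>8, II: 16>14, III: 15>11, IV: 18>2) and is removed.
For Player 2, II strictly dominates IV on the remaining rows (A: 16>14, B: 14>0); eliminate IV.
Among the remaining strategies, none is strictly dominated by another pure strategy of the same player, so the elimination stops.
Surviving strategies — Player 1: {A, B}; Player 2: {I, II, III}.

A, B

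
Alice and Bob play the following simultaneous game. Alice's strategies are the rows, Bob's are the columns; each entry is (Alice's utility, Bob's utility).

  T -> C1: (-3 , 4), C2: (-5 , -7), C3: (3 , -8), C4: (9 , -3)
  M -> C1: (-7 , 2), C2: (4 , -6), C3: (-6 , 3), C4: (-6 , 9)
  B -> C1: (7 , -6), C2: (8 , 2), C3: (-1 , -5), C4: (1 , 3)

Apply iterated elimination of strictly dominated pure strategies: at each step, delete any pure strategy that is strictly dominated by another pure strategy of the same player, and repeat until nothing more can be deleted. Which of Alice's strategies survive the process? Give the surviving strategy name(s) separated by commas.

For Alice, B strictly dominates M on the remaining columns (C1: 7>-7, C2: 8>4, C3: -1>-6, C4: 1>-6); eliminate M.
For Bob, C4 strictly dominates C2 on the remaining rows (T: -3>-7, B: 3>2); eliminate C2.
Bob's strategy C3 is strictly dominated by C4 (T: -3>-8, B: 3>-5) and is removed.
Among the remaining strategies, none is strictly dominated by another pure strategy of the same player, so the elimination stops.
Surviving strategies — Alice: {T, B}; Bob: {C1, C4}.

T, B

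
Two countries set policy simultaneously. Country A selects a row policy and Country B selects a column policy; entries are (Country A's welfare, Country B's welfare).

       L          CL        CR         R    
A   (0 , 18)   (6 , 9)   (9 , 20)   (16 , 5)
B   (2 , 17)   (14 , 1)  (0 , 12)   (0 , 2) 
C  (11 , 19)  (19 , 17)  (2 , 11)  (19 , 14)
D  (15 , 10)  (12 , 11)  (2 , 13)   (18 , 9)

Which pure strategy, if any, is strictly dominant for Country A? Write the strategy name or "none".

A fails to dominate B at L (0<2).
B fails to dominate A at CR (0<9).
C fails to dominate A at CR (2<9).
D fails to dominate A at CR (2<9).
No single strategy dominates all the others.

none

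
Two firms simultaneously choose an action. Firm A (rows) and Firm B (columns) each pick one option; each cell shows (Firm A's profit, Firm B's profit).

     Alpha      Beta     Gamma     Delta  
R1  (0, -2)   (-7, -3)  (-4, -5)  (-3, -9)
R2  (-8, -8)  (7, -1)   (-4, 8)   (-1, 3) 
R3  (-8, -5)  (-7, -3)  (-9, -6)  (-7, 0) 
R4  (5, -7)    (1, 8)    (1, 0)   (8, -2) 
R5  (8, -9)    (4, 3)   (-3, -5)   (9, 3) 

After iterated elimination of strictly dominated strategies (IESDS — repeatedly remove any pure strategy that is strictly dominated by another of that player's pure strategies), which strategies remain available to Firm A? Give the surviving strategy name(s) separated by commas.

Firm A's strategy R1 is strictly dominated by R4 (Alpha: 5>0, Beta: 1>-7, Gamma: 1>-4, Delta: 8>-3) and is removed.
For Firm A, R4 strictly dominates R3 on the remaining columns (Alpha: 5>-8, Beta: 1>-7, Gamma: 1>-9, Delta: 8>-7); eliminate R3.
Firm B's strategy Alpha is strictly dominated by Beta (R2: -1>-8, R4: 8>-7, R5: 3>-9) and is removed.
Among the remaining strategies, none is strictly dominated by another pure strategy of the same player, so the elimination stops.
Surviving strategies — Firm A: {R2, R4, R5}; Firm B: {Beta, Gamma, Delta}.

R2, R4, R5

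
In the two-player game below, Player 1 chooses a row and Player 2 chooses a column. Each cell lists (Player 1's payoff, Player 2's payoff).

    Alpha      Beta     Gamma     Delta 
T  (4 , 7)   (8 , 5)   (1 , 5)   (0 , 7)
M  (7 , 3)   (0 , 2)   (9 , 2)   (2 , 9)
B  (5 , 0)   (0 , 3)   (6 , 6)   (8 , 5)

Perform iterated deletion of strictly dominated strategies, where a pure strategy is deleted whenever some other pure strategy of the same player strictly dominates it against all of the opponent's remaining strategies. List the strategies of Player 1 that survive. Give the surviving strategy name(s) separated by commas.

Column Beta is eliminated: Delta beats it against every remaining row (T: 7>5, M: 9>2, B: 5>3).
Player 1's strategy T is strictly dominated by M (Alpha: 7>4, Gamma: 9>1, Delta: 2>0) and is removed.
For Player 2, Delta strictly dominates Alpha on the remaining rows (M: 9>3, B: 5>0); eliminate Alpha.
Among the remaining strategies, none is strictly dominated by another pure strategy of the same player, so the elimination stops.
Surviving strategies — Player 1: {M, B}; Player 2: {Gamma, Delta}.

M, B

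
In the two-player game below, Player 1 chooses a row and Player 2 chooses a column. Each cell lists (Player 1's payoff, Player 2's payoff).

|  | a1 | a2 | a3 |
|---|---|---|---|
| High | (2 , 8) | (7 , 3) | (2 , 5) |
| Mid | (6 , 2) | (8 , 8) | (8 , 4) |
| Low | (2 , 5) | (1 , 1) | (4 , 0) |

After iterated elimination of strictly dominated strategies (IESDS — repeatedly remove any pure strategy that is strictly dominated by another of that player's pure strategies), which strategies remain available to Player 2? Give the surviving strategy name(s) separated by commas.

Row High is eliminated: Mid beats it against every remaining column (a1: 6>2, a2: 8>7, a3: 8>2).
Row Low is eliminated: Mid beats it against every remaining column (a1: 6>2, a2: 8>1, a3: 8>4).
For Player 2, a2 strictly dominates a1 on the remaining rows (Mid: 8>2); eliminate a1.
For Player 2, a2 strictly dominates a3 on the remaining rows (Mid: 8>4); eliminate a3.
Among the remaining strategies, none is strictly dominated by another pure strategy of the same player, so the elimination stops.
Surviving strategies — Player 1: {Mid}; Player 2: {a2}.

a2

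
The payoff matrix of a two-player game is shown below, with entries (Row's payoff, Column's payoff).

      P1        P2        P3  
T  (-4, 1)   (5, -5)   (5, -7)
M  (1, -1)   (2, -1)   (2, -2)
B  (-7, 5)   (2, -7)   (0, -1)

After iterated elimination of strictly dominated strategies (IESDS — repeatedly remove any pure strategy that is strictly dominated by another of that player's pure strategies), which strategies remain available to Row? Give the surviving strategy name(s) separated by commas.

Row B is eliminated: T beats it against every remaining column (P1: -4>-7, P2: 5>2, P3: 5>0).
Column P3 is eliminated: P1 beats it against every remaining row (T: 1>-7, M: -1>-2).
Among the remaining strategies, none is strictly dominated by another pure strategy of the same player, so the elimination stops.
Surviving strategies — Row: {T, M}; Column: {P1, P2}.

T, M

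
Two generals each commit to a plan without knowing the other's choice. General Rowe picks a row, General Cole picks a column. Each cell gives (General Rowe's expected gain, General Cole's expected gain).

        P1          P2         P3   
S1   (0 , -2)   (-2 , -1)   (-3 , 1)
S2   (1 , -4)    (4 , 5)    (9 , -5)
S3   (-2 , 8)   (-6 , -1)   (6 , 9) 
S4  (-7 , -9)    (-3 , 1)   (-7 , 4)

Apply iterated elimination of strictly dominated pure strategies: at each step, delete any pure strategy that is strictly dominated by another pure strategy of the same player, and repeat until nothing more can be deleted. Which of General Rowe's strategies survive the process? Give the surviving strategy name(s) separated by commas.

For General Rowe, S2 strictly dominates S1 on the remaining columns (P1: 1>0, P2: 4>-2, P3: 9>-3); eliminate S1.
For General Rowe, S2 strictly dominates S3 on the remaining columns (P1: 1>-2, P2: 4>-6, P3: 9>6); eliminate S3.
General Rowe's strategy S4 is strictly dominated by S2 (P1: 1>-7, P2: 4>-3, P3: 9>-7) and is removed.
For General Cole, P2 strictly dominates P1 on the remaining rows (S2: 5>-4); eliminate P1.
For General Cole, P2 strictly dominates P3 on the remaining rows (S2: 5>-5); eliminate P3.
Among the remaining strategies, none is strictly dominated by another pure strategy of the same player, so the elimination stops.
Surviving strategies — General Rowe: {S2}; General Cole: {P2}.

S2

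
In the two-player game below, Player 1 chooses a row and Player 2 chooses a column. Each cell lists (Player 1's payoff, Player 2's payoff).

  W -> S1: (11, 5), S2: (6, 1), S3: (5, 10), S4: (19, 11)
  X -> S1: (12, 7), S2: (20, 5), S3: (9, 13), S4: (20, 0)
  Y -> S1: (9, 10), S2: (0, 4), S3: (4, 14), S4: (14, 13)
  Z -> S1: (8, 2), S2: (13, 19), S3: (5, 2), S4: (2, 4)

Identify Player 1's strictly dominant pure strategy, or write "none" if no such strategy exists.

X

X vs W: S1: 12>11, S2: 20>6, S3: 9>5, S4: 20>19.
X vs Y: S1: 12>9, S2: 20>0, S3: 9>4, S4: 20>14.
X vs Z: S1: 12>8, S2: 20>13, S3: 9>5, S4: 20>2.
X strictly beats every other strategy against every opponent action, so it is strictly dominant.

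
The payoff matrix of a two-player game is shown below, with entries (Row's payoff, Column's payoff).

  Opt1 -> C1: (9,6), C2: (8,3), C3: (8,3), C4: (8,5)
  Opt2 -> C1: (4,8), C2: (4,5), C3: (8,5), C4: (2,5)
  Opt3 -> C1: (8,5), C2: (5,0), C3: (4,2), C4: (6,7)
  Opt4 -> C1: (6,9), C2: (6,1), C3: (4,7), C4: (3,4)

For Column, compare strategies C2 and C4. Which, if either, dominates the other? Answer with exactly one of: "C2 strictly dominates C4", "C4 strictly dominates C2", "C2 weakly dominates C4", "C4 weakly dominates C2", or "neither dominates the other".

C2's payoffs vs C4's, by Row's action — Opt1: 3<5, Opt2: 5=5, Opt3: 0<7, Opt4: 1<4.
C4 is at least as good everywhere and strictly better somewhere (tied at Opt2), so C4 weakly dominates C2.

C4 weakly dominates C2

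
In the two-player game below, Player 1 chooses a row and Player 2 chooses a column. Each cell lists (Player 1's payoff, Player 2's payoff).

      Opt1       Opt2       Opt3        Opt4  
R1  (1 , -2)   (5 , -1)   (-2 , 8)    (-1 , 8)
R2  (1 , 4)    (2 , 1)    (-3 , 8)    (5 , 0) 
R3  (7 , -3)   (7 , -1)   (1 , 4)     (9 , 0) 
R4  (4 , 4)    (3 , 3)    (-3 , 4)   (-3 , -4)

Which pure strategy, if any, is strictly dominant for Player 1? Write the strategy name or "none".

R3 vs R1: Opt1: 7>1, Opt2: 7>5, Opt3: 1>-2, Opt4: 9>-1.
R3 vs R2: Opt1: 7>1, Opt2: 7>2, Opt3: 1>-3, Opt4: 9>5.
R3 vs R4: Opt1: 7>4, Opt2: 7>3, Opt3: 1>-3, Opt4: 9>-3.
R3 strictly beats every other strategy against every opponent action, so it is strictly dominant.

R3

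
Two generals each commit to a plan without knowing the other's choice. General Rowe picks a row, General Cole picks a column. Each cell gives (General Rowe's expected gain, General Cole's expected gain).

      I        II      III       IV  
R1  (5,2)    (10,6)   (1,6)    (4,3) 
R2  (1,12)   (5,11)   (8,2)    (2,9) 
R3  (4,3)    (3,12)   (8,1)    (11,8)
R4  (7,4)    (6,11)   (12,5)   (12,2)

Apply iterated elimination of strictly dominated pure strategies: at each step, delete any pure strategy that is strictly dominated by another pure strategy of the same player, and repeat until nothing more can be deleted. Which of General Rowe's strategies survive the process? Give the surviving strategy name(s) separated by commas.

R1, R4

General Rowe's strategy R2 is strictly dominated by R4 (I: 7>1, II: 6>5, III: 12>8, IV: 12>2) and is removed.
General Rowe's strategy R3 is strictly dominated by R4 (I: 7>4, II: 6>3, III: 12>8, IV: 12>11) and is removed.
Column I is eliminated: II beats it against every remaining row (R1: 6>2, R4: 11>4).
For General Cole, II strictly dominates IV on the remaining rows (R1: 6>3, R4: 11>2); eliminate IV.
Among the remaining strategies, none is strictly dominated by another pure strategy of the same player, so the elimination stops.
Surviving strategies — General Rowe: {R1, R4}; General Cole: {II, III}.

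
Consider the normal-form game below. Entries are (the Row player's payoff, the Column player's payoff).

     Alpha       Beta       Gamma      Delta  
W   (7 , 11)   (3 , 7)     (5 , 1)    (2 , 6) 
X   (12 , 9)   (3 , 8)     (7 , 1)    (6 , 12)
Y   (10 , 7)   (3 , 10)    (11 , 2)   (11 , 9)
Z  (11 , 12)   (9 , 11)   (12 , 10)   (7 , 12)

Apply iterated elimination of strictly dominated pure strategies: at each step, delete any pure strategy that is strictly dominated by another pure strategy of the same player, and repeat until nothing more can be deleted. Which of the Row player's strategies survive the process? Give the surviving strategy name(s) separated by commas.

Row W is eliminated: Z beats it against every remaining column (Alpha: 11>7, Beta: 9>3, Gamma: 12>5, Delta: 7>2).
For the Column player, Alpha strictly dominates Gamma on the remaining rows (X: 9>1, Y: 7>2, Z: 12>10); eliminate Gamma.
Among the remaining strategies, none is strictly dominated by another pure strategy of the same player, so the elimination stops.
Surviving strategies — the Row player: {X, Y, Z}; the Column player: {Alpha, Beta, Delta}.

X, Y, Z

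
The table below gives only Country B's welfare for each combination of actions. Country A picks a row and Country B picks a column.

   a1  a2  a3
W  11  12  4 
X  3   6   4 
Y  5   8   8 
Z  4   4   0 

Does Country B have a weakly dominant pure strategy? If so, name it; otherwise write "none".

a2

a2 vs a1: W: 12>11, X: 6>3, Y: 8>5, Z: 4=4.
a2 vs a3: W: 12>4, X: 6>4, Y: 8=8, Z: 4>0.
a2 is at least as good as every other strategy against every opponent action, so it is weakly dominant.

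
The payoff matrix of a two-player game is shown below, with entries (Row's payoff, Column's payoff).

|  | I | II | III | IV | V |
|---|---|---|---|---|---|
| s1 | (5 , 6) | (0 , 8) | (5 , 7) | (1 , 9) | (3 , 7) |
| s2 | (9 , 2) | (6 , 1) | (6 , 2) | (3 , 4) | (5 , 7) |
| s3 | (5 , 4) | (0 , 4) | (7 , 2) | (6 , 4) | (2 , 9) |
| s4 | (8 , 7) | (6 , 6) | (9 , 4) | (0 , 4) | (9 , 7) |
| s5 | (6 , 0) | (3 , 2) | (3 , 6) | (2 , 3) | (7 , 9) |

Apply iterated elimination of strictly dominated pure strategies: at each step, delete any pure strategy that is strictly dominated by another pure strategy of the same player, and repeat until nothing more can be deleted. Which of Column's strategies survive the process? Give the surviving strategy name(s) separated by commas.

I, V

Row's strategy s1 is strictly dominated by s2 (I: 9>5, II: 6>0, III: 6>5, IV: 3>1, V: 5>3) and is removed.
For Column, V strictly dominates II on the remaining rows (s2: 7>1, s3: 9>4, s4: 7>6, s5: 9>2); eliminate II.
Column's strategy III is strictly dominated by V (s2: 7>2, s3: 9>2, s4: 7>4, s5: 9>6) and is removed.
For Column, V strictly dominates IV on the remaining rows (s2: 7>4, s3: 9>4, s4: 7>4, s5: 9>3); eliminate IV.
Row's strategy s3 is strictly dominated by s2 (I: 9>5, V: 5>2) and is removed.
For Row, s4 strictly dominates s5 on the remaining columns (I: 8>6, V: 9>7); eliminate s5.
Among the remaining strategies, none is strictly dominated by another pure strategy of the same player, so the elimination stops.
Surviving strategies — Row: {s2, s4}; Column: {I, V}.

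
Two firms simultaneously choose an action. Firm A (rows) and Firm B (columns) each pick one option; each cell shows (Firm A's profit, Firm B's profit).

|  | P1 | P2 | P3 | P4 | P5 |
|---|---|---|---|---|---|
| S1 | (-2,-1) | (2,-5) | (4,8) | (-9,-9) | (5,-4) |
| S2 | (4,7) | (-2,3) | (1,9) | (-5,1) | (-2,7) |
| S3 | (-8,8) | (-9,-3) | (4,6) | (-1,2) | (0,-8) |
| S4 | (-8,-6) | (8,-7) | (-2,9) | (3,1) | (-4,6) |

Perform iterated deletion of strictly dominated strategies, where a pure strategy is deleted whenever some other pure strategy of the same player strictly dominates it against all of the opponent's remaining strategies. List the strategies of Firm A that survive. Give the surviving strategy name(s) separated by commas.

Column P2 is eliminated: P1 beats it against every remaining row (S1: -1>-5, S2: 7>3, S3: 8>-3, S4: -6>-7).
Column P4 is eliminated: P3 beats it against every remaining row (S1: 8>-9, S2: 9>1, S3: 6>2, S4: 9>1).
Row S4 is eliminated: S1 beats it against every remaining column (P1: -2>-8, P3: 4>-2, P5: 5>-4).
For Firm B, P3 strictly dominates P5 on the remaining rows (S1: 8>-4, S2: 9>7, S3: 6>-8); eliminate P5.
Among the remaining strategies, none is strictly dominated by another pure strategy of the same player, so the elimination stops.
Surviving strategies — Firm A: {S1, S2, S3}; Firm B: {P1, P3}.

S1, S2, S3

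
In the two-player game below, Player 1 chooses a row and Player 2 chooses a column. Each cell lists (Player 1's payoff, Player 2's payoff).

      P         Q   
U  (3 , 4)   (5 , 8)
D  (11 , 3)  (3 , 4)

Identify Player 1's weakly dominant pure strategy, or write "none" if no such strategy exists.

U fails to dominate D at P (3<11).
D fails to dominate U at Q (3<5).
No single strategy dominates all the others.

none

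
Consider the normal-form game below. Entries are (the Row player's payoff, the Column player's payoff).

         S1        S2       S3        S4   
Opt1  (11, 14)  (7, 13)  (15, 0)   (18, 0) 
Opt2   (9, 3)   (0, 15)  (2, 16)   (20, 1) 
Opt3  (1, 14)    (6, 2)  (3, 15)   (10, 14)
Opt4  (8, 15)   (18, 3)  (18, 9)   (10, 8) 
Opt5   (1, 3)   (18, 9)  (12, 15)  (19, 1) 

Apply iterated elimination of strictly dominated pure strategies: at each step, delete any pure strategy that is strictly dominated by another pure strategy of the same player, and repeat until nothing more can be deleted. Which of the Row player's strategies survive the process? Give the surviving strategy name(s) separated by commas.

Opt1, Opt4, Opt5

For the Row player, Opt1 strictly dominates Opt3 on the remaining columns (S1: 11>1, S2: 7>6, S3: 15>3, S4: 18>10); eliminate Opt3.
For the Column player, S1 strictly dominates S4 on the remaining rows (Opt1: 14>0, Opt2: 3>1, Opt4: 15>8, Opt5: 3>1); eliminate S4.
Row Opt2 is eliminated: Opt1 beats it against every remaining column (S1: 11>9, S2: 7>0, S3: 15>2).
Among the remaining strategies, none is strictly dominated by another pure strategy of the same player, so the elimination stops.
Surviving strategies — the Row player: {Opt1, Opt4, Opt5}; the Column player: {S1, S2, S3}.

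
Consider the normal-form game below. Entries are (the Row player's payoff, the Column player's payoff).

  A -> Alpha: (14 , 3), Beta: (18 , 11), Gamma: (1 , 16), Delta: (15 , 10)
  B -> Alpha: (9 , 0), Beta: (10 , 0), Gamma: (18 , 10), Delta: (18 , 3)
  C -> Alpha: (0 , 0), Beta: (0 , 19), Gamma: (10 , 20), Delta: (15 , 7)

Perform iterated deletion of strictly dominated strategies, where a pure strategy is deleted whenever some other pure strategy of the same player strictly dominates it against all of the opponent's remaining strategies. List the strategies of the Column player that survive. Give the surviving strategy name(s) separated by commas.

Gamma

For the Row player, B strictly dominates C on the remaining columns (Alpha: 9>0, Beta: 10>0, Gamma: 18>10, Delta: 18>15); eliminate C.
The Column player's strategy Alpha is strictly dominated by Gamma (A: 16>3, B: 10>0) and is removed.
The Column player's strategy Beta is strictly dominated by Gamma (A: 16>11, B: 10>0) and is removed.
For the Row player, B strictly dominates A on the remaining columns (Gamma: 18>1, Delta: 18>15); eliminate A.
Column Delta is eliminated: Gamma beats it against every remaining row (B: 10>3).
Among the remaining strategies, none is strictly dominated by another pure strategy of the same player, so the elimination stops.
Surviving strategies — the Row player: {B}; the Column player: {Gamma}.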